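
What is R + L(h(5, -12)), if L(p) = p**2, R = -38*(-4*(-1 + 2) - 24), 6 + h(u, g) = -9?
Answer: 1289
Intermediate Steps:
h(u, g) = -15 (h(u, g) = -6 - 9 = -15)
R = 1064 (R = -38*(-4*1 - 24) = -38*(-4 - 24) = -38*(-28) = 1064)
R + L(h(5, -12)) = 1064 + (-15)**2 = 1064 + 225 = 1289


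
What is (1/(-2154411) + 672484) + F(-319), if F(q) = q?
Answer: 1448119669814/2154411 ≈ 6.7217e+5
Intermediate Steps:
(1/(-2154411) + 672484) + F(-319) = (1/(-2154411) + 672484) - 319 = (-1/2154411 + 672484) - 319 = 1448806926923/2154411 - 319 = 1448119669814/2154411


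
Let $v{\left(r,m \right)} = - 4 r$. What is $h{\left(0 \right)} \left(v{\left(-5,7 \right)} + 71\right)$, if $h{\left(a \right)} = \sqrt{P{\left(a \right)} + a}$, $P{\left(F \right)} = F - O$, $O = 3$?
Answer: $91 i \sqrt{3} \approx 157.62 i$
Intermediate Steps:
$P{\left(F \right)} = -3 + F$ ($P{\left(F \right)} = F - 3 = -3 + F$)
$h{\left(a \right)} = \sqrt{-3 + 2 a}$ ($h{\left(a \right)} = \sqrt{\left(-3 + a\right) + a} = \sqrt{-3 + 2 a}$)
$h{\left(0 \right)} \left(v{\left(-5,7 \right)} + 71\right) = \sqrt{-3 + 2 \cdot 0} \left(\left(-4\right) \left(-5\right) + 71\right) = \sqrt{-3 + 0} \left(20 + 71\right) = \sqrt{-3} \cdot 91 = i \sqrt{3} \cdot 91 = 91 i \sqrt{3}$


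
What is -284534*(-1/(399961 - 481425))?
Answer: -142267/40732 ≈ -3.4928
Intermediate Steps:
-284534*(-1/(399961 - 481425)) = -284534/((-1*(-81464))) = -284534/81464 = -284534*1/81464 = -142267/40732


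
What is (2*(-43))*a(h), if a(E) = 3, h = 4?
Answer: -258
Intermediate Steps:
(2*(-43))*a(h) = (2*(-43))*3 = -86*3 = -258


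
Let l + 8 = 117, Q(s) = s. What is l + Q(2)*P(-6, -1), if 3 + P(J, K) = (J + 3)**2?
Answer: 121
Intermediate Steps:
P(J, K) = -3 + (3 + J)**2 (P(J, K) = -3 + (J + 3)**2 = -3 + (3 + J)**2)
l = 109 (l = -8 + 117 = 109)
l + Q(2)*P(-6, -1) = 109 + 2*(-3 + (3 - 6)**2) = 109 + 2*(-3 + (-3)**2) = 109 + 2*(-3 + 9) = 109 + 2*6 = 109 + 12 = 121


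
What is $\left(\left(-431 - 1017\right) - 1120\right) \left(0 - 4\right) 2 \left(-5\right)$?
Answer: $-102720$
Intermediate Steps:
$\left(\left(-431 - 1017\right) - 1120\right) \left(0 - 4\right) 2 \left(-5\right) = \left(-1448 - 1120\right) \left(-4\right) 2 \left(-5\right) = - 2568 \left(\left(-8\right) \left(-5\right)\right) = \left(-2568\right) 40 = -102720$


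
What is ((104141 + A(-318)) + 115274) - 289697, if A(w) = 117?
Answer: -70165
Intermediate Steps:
((104141 + A(-318)) + 115274) - 289697 = ((104141 + 117) + 115274) - 289697 = (104258 + 115274) - 289697 = 219532 - 289697 = -70165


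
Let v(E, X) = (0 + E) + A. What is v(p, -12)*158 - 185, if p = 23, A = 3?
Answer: 3923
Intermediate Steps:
v(E, X) = 3 + E (v(E, X) = (0 + E) + 3 = E + 3 = 3 + E)
v(p, -12)*158 - 185 = (3 + 23)*158 - 185 = 26*158 - 185 = 4108 - 185 = 3923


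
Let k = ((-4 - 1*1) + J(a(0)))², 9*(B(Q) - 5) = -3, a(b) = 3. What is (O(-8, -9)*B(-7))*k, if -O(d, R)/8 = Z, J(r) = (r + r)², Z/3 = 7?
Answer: -753424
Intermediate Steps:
Z = 21 (Z = 3*7 = 21)
J(r) = 4*r² (J(r) = (2*r)² = 4*r²)
B(Q) = 14/3 (B(Q) = 5 + (⅑)*(-3) = 5 - ⅓ = 14/3)
O(d, R) = -168 (O(d, R) = -8*21 = -168)
k = 961 (k = ((-4 - 1*1) + 4*3²)² = ((-4 - 1) + 4*9)² = (-5 + 36)² = 31² = 961)
(O(-8, -9)*B(-7))*k = -168*14/3*961 = -784*961 = -753424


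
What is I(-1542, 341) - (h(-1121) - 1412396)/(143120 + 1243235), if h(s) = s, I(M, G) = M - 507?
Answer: -2839227878/1386355 ≈ -2048.0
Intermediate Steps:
I(M, G) = -507 + M
I(-1542, 341) - (h(-1121) - 1412396)/(143120 + 1243235) = (-507 - 1542) - (-1121 - 1412396)/(143120 + 1243235) = -2049 - (-1413517)/1386355 = -2049 - 1*(-1413517/1386355) = -2049 + 1413517/1386355 = -2839227878/1386355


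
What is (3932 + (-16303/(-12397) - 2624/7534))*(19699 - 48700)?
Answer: -108704968308645/953051 ≈ -1.1406e+8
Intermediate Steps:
(3932 + (-16303/(-12397) - 2624/7534))*(19699 - 48700) = (3932 + (-16303*(-1/12397) - 2624*1/7534))*(-29001) = (3932 + (2329/1771 - 1312/3767))*(-29001) = (3932 + 6449791/6671357)*(-29001) = (26238225515/6671357)*(-29001) = -108704968308645/953051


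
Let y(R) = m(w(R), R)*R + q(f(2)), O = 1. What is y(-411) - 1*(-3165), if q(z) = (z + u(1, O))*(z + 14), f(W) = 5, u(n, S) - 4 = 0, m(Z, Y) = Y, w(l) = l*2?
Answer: 172257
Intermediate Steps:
w(l) = 2*l
u(n, S) = 4 (u(n, S) = 4 + 0 = 4)
q(z) = (4 + z)*(14 + z) (q(z) = (z + 4)*(z + 14) = (4 + z)*(14 + z))
y(R) = 171 + R² (y(R) = R*R + (56 + 5² + 18*5) = R² + (56 + 25 + 90) = R² + 171 = 171 + R²)
y(-411) - 1*(-3165) = (171 + (-411)²) - 1*(-3165) = (171 + 168921) + 3165 = 169092 + 3165 = 172257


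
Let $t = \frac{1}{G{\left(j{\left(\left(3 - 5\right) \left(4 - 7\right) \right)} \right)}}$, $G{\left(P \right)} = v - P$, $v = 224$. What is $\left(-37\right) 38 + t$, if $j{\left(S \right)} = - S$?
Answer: $- \frac{323379}{230} \approx -1406.0$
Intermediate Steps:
$G{\left(P \right)} = 224 - P$
$t = \frac{1}{230}$ ($t = \frac{1}{224 - - \left(3 - 5\right) \left(4 - 7\right)} = \frac{1}{224 - - \left(-2\right) \left(-3\right)} = \frac{1}{224 - \left(-1\right) 6} = \frac{1}{224 - -6} = \frac{1}{224 + 6} = \frac{1}{230} \approx 0.0043478$)
$\left(-37\right) 38 + t = \left(-37\right) 38 + \frac{1}{230} = -1406 + \frac{1}{230} = - \frac{323379}{230}$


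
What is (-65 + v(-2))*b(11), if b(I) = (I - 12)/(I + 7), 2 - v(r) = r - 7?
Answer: 3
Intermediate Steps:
v(r) = 9 - r (v(r) = 2 - (r - 7) = 2 - (-7 + r) = 2 + (7 - r) = 9 - r)
b(I) = (-12 + I)/(7 + I)
(-65 + v(-2))*b(11) = (-65 + (9 - 1*(-2)))*((-12 + 11)/(7 + 11)) = (-65 + (9 + 2))*(-1/18) = (-65 + 11)*((1/18)*(-1)) = -54*(-1/18) = 3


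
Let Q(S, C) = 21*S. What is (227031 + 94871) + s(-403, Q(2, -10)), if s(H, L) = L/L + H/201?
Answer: 64702100/201 ≈ 3.2190e+5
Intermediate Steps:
s(H, L) = 1 + H/201 (s(H, L) = 1 + H*(1/201) = 1 + H/201)
(227031 + 94871) + s(-403, Q(2, -10)) = (227031 + 94871) + (1 + (1/201)*(-403)) = 321902 + (1 - 403/201) = 321902 - 202/201 = 64702100/201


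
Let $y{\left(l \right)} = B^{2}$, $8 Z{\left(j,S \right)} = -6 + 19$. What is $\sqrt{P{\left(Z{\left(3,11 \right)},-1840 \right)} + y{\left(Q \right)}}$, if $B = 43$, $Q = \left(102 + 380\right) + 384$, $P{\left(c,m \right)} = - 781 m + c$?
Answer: $\frac{5 \sqrt{920890}}{4} \approx 1199.5$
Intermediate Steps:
$Z{\left(j,S \right)} = \frac{13}{8}$ ($Z{\left(j,S \right)} = \frac{-6 + 19}{8} = \frac{1}{8} \cdot 13 = \frac{13}{8}$)
$P{\left(c,m \right)} = c - 781 m$
$Q = 866$ ($Q = 482 + 384 = 866$)
$y{\left(l \right)} = 1849$ ($y{\left(l \right)} = 43^{2} = 1849$)
$\sqrt{P{\left(Z{\left(3,11 \right)},-1840 \right)} + y{\left(Q \right)}} = \sqrt{\left(\frac{13}{8} - -1437040\right) + 1849} = \sqrt{\left(\frac{13}{8} + 1437040\right) + 1849} = \sqrt{\frac{11496333}{8} + 1849} = \sqrt{\frac{11511125}{8}} = \frac{5 \sqrt{920890}}{4}$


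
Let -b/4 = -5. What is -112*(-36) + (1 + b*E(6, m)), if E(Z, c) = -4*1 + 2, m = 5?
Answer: 3993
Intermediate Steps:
E(Z, c) = -2 (E(Z, c) = -4 + 2 = -2)
b = 20 (b = -4*(-5) = 20)
-112*(-36) + (1 + b*E(6, m)) = -112*(-36) + (1 + 20*(-2)) = 4032 + (1 - 40) = 4032 - 39 = 3993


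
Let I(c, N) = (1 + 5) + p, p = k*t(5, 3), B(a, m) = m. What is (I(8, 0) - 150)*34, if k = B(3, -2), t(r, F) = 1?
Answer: -4964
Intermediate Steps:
k = -2
p = -2 (p = -2*1 = -2)
I(c, N) = 4 (I(c, N) = (1 + 5) - 2 = 6 - 2 = 4)
(I(8, 0) - 150)*34 = (4 - 150)*34 = -146*34 = -4964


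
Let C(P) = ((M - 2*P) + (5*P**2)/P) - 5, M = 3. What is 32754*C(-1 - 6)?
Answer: -753342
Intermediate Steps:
C(P) = -2 + 3*P (C(P) = ((3 - 2*P) + (5*P**2)/P) - 5 = ((3 - 2*P) + 5*P) - 5 = (3 + 3*P) - 5 = -2 + 3*P)
32754*C(-1 - 6) = 32754*(-2 + 3*(-1 - 6)) = 32754*(-2 + 3*(-7)) = 32754*(-2 - 21) = 32754*(-23) = -753342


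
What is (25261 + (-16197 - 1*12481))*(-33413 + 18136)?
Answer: 52201509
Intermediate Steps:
(25261 + (-16197 - 1*12481))*(-33413 + 18136) = (25261 + (-16197 - 12481))*(-15277) = (25261 - 28678)*(-15277) = -3417*(-15277) = 52201509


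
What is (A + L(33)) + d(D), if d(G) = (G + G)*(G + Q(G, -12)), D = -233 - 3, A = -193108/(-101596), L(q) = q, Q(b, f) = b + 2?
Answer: 5635400604/25399 ≈ 2.2188e+5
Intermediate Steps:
Q(b, f) = 2 + b
A = 48277/25399 (A = -193108*(-1/101596) = 48277/25399 ≈ 1.9007)
D = -236
d(G) = 2*G*(2 + 2*G) (d(G) = (G + G)*(G + (2 + G)) = (2*G)*(2 + 2*G) = 2*G*(2 + 2*G))
(A + L(33)) + d(D) = (48277/25399 + 33) + 4*(-236)*(1 - 236) = 886444/25399 + 4*(-236)*(-235) = 886444/25399 + 221840 = 5635400604/25399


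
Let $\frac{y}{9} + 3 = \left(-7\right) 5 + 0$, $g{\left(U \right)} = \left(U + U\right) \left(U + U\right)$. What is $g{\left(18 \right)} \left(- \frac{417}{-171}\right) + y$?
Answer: $\frac{53550}{19} \approx 2818.4$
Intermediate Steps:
$g{\left(U \right)} = 4 U^{2}$ ($g{\left(U \right)} = 2 U 2 U = 4 U^{2}$)
$y = -342$ ($y = -27 + 9 \left(\left(-7\right) 5 + 0\right) = -27 + 9 \left(-35 + 0\right) = -27 + 9 \left(-35\right) = -27 - 315 = -342$)
$g{\left(18 \right)} \left(- \frac{417}{-171}\right) + y = 4 \cdot 18^{2} \left(- \frac{417}{-171}\right) - 342 = 4 \cdot 324 \left(\left(-417\right) \left(- \frac{1}{171}\right)\right) - 342 = 1296 \cdot \frac{139}{57} - 342 = \frac{60048}{19} - 342 = \frac{53550}{19}$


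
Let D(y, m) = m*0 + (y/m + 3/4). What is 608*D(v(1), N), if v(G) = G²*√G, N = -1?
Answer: -152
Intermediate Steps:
v(G) = G^(5/2)
D(y, m) = ¾ + y/m (D(y, m) = 0 + (y/m + 3*(¼)) = 0 + (y/m + ¾) = 0 + (¾ + y/m) = ¾ + y/m)
608*D(v(1), N) = 608*(¾ + 1^(5/2)/(-1)) = 608*(¾ + 1*(-1)) = 608*(¾ - 1) = 608*(-¼) = -152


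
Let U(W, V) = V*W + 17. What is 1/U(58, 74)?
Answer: 1/4309 ≈ 0.00023207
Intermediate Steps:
U(W, V) = 17 + V*W
1/U(58, 74) = 1/(17 + 74*58) = 1/(17 + 4292) = 1/4309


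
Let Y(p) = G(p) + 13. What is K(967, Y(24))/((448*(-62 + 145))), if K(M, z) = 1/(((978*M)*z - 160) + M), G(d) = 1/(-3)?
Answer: 1/445464431552 ≈ 2.2448e-12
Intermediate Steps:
G(d) = -1/3
Y(p) = 38/3 (Y(p) = -1/3 + 13 = 38/3)
K(M, z) = 1/(-160 + M + 978*M*z) (K(M, z) = 1/((978*M*z - 160) + M) = 1/((-160 + 978*M*z) + M) = 1/(-160 + M + 978*M*z))
K(967, Y(24))/((448*(-62 + 145))) = 1/((-160 + 967 + 978*967*(38/3))*((448*(-62 + 145)))) = 1/((-160 + 967 + 11979196)*((448*83))) = 1/(11980003*37184) = (1/11980003)*(1/37184) = 1/445464431552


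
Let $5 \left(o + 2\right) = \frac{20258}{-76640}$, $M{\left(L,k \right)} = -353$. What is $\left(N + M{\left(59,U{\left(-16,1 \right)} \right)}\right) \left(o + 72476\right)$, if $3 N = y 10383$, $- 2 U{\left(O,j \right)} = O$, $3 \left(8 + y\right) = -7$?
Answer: $- \frac{30090979923257}{11496} \approx -2.6175 \cdot 10^{9}$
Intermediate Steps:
$y = - \frac{31}{3}$ ($y = -8 + \frac{1}{3} \left(-7\right) = -8 - \frac{7}{3} = - \frac{31}{3} \approx -10.333$)
$U{\left(O,j \right)} = - \frac{O}{2}$
$N = - \frac{107291}{3}$ ($N = \frac{\left(- \frac{31}{3}\right) 10383}{3} = \frac{1}{3} \left(-107291\right) = - \frac{107291}{3} \approx -35764.0$)
$o = - \frac{393329}{191600}$ ($o = -2 + \frac{20258 \frac{1}{-76640}}{5} = -2 + \frac{20258 \left(- \frac{1}{76640}\right)}{5} = -2 + \frac{1}{5} \left(- \frac{10129}{38320}\right) = -2 - \frac{10129}{191600} = - \frac{393329}{191600} \approx -2.0529$)
$\left(N + M{\left(59,U{\left(-16,1 \right)} \right)}\right) \left(o + 72476\right) = \left(- \frac{107291}{3} - 353\right) \left(- \frac{393329}{191600} + 72476\right) = \left(- \frac{108350}{3}\right) \frac{13886008271}{191600} = - \frac{30090979923257}{11496}$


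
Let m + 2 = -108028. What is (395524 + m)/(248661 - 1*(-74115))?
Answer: 143747/161388 ≈ 0.89069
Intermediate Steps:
m = -108030 (m = -2 - 108028 = -108030)
(395524 + m)/(248661 - 1*(-74115)) = (395524 - 108030)/(248661 - 1*(-74115)) = 287494/(248661 + 74115) = 287494/322776 = 287494*(1/322776) = 143747/161388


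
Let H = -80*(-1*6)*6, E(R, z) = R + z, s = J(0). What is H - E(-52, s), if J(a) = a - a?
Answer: 2932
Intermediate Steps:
J(a) = 0
s = 0
H = 2880 (H = -(-480)*6 = -80*(-36) = 2880)
H - E(-52, s) = 2880 - (-52 + 0) = 2880 - 1*(-52) = 2880 + 52 = 2932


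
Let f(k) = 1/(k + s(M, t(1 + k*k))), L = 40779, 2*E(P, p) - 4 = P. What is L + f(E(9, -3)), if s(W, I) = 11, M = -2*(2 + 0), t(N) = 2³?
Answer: 1427267/35 ≈ 40779.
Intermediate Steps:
E(P, p) = 2 + P/2
t(N) = 8
M = -4 (M = -2*2 = -4)
f(k) = 1/(11 + k) (f(k) = 1/(k + 11) = 1/(11 + k))
L + f(E(9, -3)) = 40779 + 1/(11 + (2 + (½)*9)) = 40779 + 1/(11 + (2 + 9/2)) = 40779 + 1/(11 + 13/2) = 40779 + 1/(35/2) = 40779 + 2/35 = 1427267/35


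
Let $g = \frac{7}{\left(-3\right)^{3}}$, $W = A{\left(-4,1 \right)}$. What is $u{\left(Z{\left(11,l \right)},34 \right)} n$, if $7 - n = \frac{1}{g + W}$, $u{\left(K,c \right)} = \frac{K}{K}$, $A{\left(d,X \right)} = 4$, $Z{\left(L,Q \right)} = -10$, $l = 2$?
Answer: $\frac{680}{101} \approx 6.7327$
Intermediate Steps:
$u{\left(K,c \right)} = 1$
$W = 4$
$g = - \frac{7}{27}$ ($g = \frac{7}{-27} = 7 \left(- \frac{1}{27}\right) = - \frac{7}{27} \approx -0.25926$)
$n = \frac{680}{101}$ ($n = 7 - \frac{1}{- \frac{7}{27} + 4} = 7 - \frac{1}{\frac{101}{27}} = 7 - \frac{27}{101} = \frac{680}{101} \approx 6.7327$)
$u{\left(Z{\left(11,l \right)},34 \right)} n = 1 \cdot \frac{680}{101} = \frac{680}{101}$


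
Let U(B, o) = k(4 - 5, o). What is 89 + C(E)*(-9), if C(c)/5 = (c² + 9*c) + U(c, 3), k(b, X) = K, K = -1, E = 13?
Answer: -12736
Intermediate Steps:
k(b, X) = -1
U(B, o) = -1
C(c) = -5 + 5*c² + 45*c (C(c) = 5*((c² + 9*c) - 1) = 5*(-1 + c² + 9*c) = -5 + 5*c² + 45*c)
89 + C(E)*(-9) = 89 + (-5 + 5*13² + 45*13)*(-9) = 89 + (-5 + 5*169 + 585)*(-9) = 89 + (-5 + 845 + 585)*(-9) = 89 + 1425*(-9) = 89 - 12825 = -12736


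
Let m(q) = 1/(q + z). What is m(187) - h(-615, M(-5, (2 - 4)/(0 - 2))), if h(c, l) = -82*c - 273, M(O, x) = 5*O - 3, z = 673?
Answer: -43135019/860 ≈ -50157.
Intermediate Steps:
m(q) = 1/(673 + q) (m(q) = 1/(q + 673) = 1/(673 + q))
M(O, x) = -3 + 5*O
h(c, l) = -273 - 82*c
m(187) - h(-615, M(-5, (2 - 4)/(0 - 2))) = 1/(673 + 187) - (-273 - 82*(-615)) = 1/860 - (-273 + 50430) = 1/860 - 1*50157 = 1/860 - 50157 = -43135019/860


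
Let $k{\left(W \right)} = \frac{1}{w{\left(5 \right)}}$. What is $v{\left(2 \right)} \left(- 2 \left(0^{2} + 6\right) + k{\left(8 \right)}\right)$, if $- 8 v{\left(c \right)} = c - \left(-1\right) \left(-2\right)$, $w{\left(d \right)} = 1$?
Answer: $0$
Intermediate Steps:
$k{\left(W \right)} = 1$ ($k{\left(W \right)} = 1^{-1} = 1$)
$v{\left(c \right)} = \frac{1}{4} - \frac{c}{8}$ ($v{\left(c \right)} = - \frac{c - \left(-1\right) \left(-2\right)}{8} = - \frac{c - 2}{8} = - \frac{-2 + c}{8} = \frac{1}{4} - \frac{c}{8}$)
$v{\left(2 \right)} \left(- 2 \left(0^{2} + 6\right) + k{\left(8 \right)}\right) = \left(\frac{1}{4} - \frac{1}{4}\right) \left(- 2 \left(0^{2} + 6\right) + 1\right) = \left(\frac{1}{4} - \frac{1}{4}\right) \left(- 2 \left(0 + 6\right) + 1\right) = 0 \left(\left(-2\right) 6 + 1\right) = 0 \left(-12 + 1\right) = 0 \left(-11\right) = 0$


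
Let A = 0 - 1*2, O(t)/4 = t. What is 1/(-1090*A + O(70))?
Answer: 1/2460 ≈ 0.00040650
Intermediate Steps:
O(t) = 4*t
A = -2 (A = 0 - 2 = -2)
1/(-1090*A + O(70)) = 1/(-1090*(-2) + 4*70) = 1/(2180 + 280) = 1/2460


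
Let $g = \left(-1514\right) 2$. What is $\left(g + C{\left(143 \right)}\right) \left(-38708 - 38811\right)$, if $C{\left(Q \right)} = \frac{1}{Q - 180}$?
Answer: $\frac{8684996203}{37} \approx 2.3473 \cdot 10^{8}$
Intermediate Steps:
$g = -3028$
$C{\left(Q \right)} = \frac{1}{-180 + Q}$
$\left(g + C{\left(143 \right)}\right) \left(-38708 - 38811\right) = \left(-3028 + \frac{1}{-180 + 143}\right) \left(-38708 - 38811\right) = \left(-3028 + \frac{1}{-37}\right) \left(-77519\right) = \left(-3028 - \frac{1}{37}\right) \left(-77519\right) = \left(- \frac{112037}{37}\right) \left(-77519\right) = \frac{8684996203}{37}$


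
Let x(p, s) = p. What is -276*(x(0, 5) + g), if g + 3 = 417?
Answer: -114264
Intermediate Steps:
g = 414 (g = -3 + 417 = 414)
-276*(x(0, 5) + g) = -276*(0 + 414) = -276*414 = -114264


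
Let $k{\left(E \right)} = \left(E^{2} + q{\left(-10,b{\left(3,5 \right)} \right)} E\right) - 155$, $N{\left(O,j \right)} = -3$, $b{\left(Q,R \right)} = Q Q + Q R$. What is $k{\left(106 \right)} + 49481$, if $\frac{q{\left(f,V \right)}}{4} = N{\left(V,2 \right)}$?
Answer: $59290$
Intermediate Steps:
$b{\left(Q,R \right)} = Q^{2} + Q R$
$q{\left(f,V \right)} = -12$ ($q{\left(f,V \right)} = 4 \left(-3\right) = -12$)
$k{\left(E \right)} = -155 + E^{2} - 12 E$ ($k{\left(E \right)} = \left(E^{2} - 12 E\right) - 155 = -155 + E^{2} - 12 E$)
$k{\left(106 \right)} + 49481 = \left(-155 + 106^{2} - 1272\right) + 49481 = \left(-155 + 11236 - 1272\right) + 49481 = 9809 + 49481 = 59290$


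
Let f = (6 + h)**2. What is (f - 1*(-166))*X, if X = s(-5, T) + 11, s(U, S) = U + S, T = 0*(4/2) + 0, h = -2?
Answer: 1092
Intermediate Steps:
f = 16 (f = (6 - 2)**2 = 4**2 = 16)
T = 0 (T = 0*(4*(1/2)) + 0 = 0*2 + 0 = 0 + 0 = 0)
s(U, S) = S + U
X = 6 (X = (0 - 5) + 11 = -5 + 11 = 6)
(f - 1*(-166))*X = (16 - 1*(-166))*6 = (16 + 166)*6 = 182*6 = 1092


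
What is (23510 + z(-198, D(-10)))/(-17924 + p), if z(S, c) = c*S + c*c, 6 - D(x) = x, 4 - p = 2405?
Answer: -6866/6775 ≈ -1.0134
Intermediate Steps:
p = -2401 (p = 4 - 1*2405 = 4 - 2405 = -2401)
D(x) = 6 - x
z(S, c) = c**2 + S*c (z(S, c) = S*c + c**2 = c**2 + S*c)
(23510 + z(-198, D(-10)))/(-17924 + p) = (23510 + (6 - 1*(-10))*(-198 + (6 - 1*(-10))))/(-17924 - 2401) = (23510 + (6 + 10)*(-198 + (6 + 10)))/(-20325) = (23510 + 16*(-198 + 16))*(-1/20325) = (23510 + 16*(-182))*(-1/20325) = (23510 - 2912)*(-1/20325) = 20598*(-1/20325) = -6866/6775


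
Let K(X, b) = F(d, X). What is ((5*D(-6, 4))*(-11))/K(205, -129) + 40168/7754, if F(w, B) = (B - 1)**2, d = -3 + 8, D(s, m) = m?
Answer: 208740701/40336308 ≈ 5.1750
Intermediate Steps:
d = 5
F(w, B) = (-1 + B)**2
K(X, b) = (-1 + X)**2
((5*D(-6, 4))*(-11))/K(205, -129) + 40168/7754 = ((5*4)*(-11))/((-1 + 205)**2) + 40168/7754 = (20*(-11))/(204**2) + 40168*(1/7754) = -220/41616 + 20084/3877 = -220*1/41616 + 20084/3877 = -55/10404 + 20084/3877 = 208740701/40336308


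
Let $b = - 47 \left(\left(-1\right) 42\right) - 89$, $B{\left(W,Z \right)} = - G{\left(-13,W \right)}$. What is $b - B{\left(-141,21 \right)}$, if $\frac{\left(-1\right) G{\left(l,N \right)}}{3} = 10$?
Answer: $1855$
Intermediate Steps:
$G{\left(l,N \right)} = -30$ ($G{\left(l,N \right)} = \left(-3\right) 10 = -30$)
$B{\left(W,Z \right)} = 30$ ($B{\left(W,Z \right)} = \left(-1\right) \left(-30\right) = 30$)
$b = 1885$ ($b = \left(-47\right) \left(-42\right) - 89 = 1974 - 89 = 1885$)
$b - B{\left(-141,21 \right)} = 1885 - 30 = 1855$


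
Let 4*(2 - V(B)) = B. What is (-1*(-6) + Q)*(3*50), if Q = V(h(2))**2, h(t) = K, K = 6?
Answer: 1875/2 ≈ 937.50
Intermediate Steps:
h(t) = 6
V(B) = 2 - B/4
Q = 1/4 (Q = (2 - 1/4*6)**2 = (2 - 3/2)**2 = (1/2)**2 = 1/4 ≈ 0.25000)
(-1*(-6) + Q)*(3*50) = (-1*(-6) + 1/4)*(3*50) = (6 + 1/4)*150 = (25/4)*150 = 1875/2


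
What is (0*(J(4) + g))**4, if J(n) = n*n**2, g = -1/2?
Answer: 0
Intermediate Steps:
g = -1/2 (g = -1*1/2 = -1/2 ≈ -0.50000)
J(n) = n**3
(0*(J(4) + g))**4 = (0*(4**3 - 1/2))**4 = (0*(64 - 1/2))**4 = (0*(127/2))**4 = 0**4 = 0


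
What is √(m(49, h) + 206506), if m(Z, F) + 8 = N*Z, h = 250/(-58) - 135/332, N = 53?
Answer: √209095 ≈ 457.27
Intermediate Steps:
h = -45415/9628 (h = 250*(-1/58) - 135*1/332 = -125/29 - 135/332 = -45415/9628 ≈ -4.7170)
m(Z, F) = -8 + 53*Z
√(m(49, h) + 206506) = √((-8 + 53*49) + 206506) = √((-8 + 2597) + 206506) = √(2589 + 206506) = √209095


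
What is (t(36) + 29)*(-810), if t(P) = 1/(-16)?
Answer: -187515/8 ≈ -23439.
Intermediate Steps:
t(P) = -1/16
(t(36) + 29)*(-810) = (-1/16 + 29)*(-810) = (463/16)*(-810) = -187515/8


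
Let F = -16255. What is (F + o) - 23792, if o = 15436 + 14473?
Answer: -10138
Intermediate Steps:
o = 29909
(F + o) - 23792 = (-16255 + 29909) - 23792 = 13654 - 23792 = -10138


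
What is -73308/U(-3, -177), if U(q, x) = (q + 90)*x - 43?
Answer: 36654/7721 ≈ 4.7473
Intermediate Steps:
U(q, x) = -43 + x*(90 + q) (U(q, x) = (90 + q)*x - 43 = x*(90 + q) - 43 = -43 + x*(90 + q))
-73308/U(-3, -177) = -73308/(-43 + 90*(-177) - 3*(-177)) = -73308/(-43 - 15930 + 531) = -73308/(-15442) = -73308*(-1/15442) = 36654/7721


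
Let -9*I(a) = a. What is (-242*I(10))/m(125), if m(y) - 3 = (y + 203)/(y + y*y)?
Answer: 2117500/23789 ≈ 89.012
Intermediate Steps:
I(a) = -a/9
m(y) = 3 + (203 + y)/(y + y²) (m(y) = 3 + (y + 203)/(y + y*y) = 3 + (203 + y)/(y + y²))
(-242*I(10))/m(125) = (-(-242)*10/9)/(((203 + 3*125² + 4*125)/(125*(1 + 125)))) = (-242*(-10/9))/(((1/125)*(203 + 3*15625 + 500)/126)) = 2420/(9*(((1/125)*(1/126)*(203 + 46875 + 500)))) = 2420/(9*(((1/125)*(1/126)*47578))) = 2420/(9*(23789/7875)) = (2420/9)*(7875/23789) = 2117500/23789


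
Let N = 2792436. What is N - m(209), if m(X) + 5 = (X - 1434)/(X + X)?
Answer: 1167241563/418 ≈ 2.7924e+6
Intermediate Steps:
m(X) = -5 + (-1434 + X)/(2*X) (m(X) = -5 + (X - 1434)/(X + X) = -5 + (-1434 + X)/((2*X)) = -5 + (-1434 + X)*(1/(2*X)) = -5 + (-1434 + X)/(2*X))
N - m(209) = 2792436 - (-9/2 - 717/209) = 2792436 - 1*(-3315/418) = 2792436 + 3315/418 = 1167241563/418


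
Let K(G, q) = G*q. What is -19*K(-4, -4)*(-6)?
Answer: 1824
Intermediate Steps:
-19*K(-4, -4)*(-6) = -(-76)*(-4)*(-6) = -19*16*(-6) = -304*(-6) = 1824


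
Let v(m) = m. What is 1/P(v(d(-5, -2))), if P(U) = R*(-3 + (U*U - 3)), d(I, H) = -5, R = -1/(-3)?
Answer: 3/19 ≈ 0.15789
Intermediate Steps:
R = ⅓ (R = -1*(-⅓) = ⅓ ≈ 0.33333)
P(U) = -2 + U²/3 (P(U) = (-3 + (U*U - 3))/3 = (-3 + (U² - 3))/3 = (-3 + (-3 + U²))/3 = (-6 + U²)/3 = -2 + U²/3)
1/P(v(d(-5, -2))) = 1/(-2 + (⅓)*(-5)²) = 1/(-2 + (⅓)*25) = 1/(-2 + 25/3) = 1/(19/3) = 3/19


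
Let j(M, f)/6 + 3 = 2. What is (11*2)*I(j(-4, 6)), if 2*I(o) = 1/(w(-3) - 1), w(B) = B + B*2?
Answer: -11/10 ≈ -1.1000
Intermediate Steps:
w(B) = 3*B (w(B) = B + 2*B = 3*B)
j(M, f) = -6 (j(M, f) = -18 + 6*2 = -18 + 12 = -6)
I(o) = -1/20 (I(o) = 1/(2*(3*(-3) - 1)) = 1/(2*(-9 - 1)) = (½)/(-10) = (½)*(-⅒) = -1/20)
(11*2)*I(j(-4, 6)) = (11*2)*(-1/20) = 22*(-1/20) = -11/10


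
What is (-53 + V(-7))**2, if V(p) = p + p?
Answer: 4489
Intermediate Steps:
V(p) = 2*p
(-53 + V(-7))**2 = (-53 + 2*(-7))**2 = (-53 - 14)**2 = (-67)**2 = 4489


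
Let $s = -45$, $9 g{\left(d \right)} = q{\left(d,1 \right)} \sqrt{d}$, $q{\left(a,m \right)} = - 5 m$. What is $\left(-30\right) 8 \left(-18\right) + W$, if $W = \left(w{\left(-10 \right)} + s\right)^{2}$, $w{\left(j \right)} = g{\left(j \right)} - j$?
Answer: $\frac{448895}{81} + \frac{350 i \sqrt{10}}{9} \approx 5541.9 + 122.98 i$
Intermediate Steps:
$g{\left(d \right)} = - \frac{5 \sqrt{d}}{9}$ ($g{\left(d \right)} = \frac{\left(-5\right) 1 \sqrt{d}}{9} = \frac{\left(-5\right) \sqrt{d}}{9} = - \frac{5 \sqrt{d}}{9}$)
$w{\left(j \right)} = - j - \frac{5 \sqrt{j}}{9}$ ($w{\left(j \right)} = - \frac{5 \sqrt{j}}{9} - j = - j - \frac{5 \sqrt{j}}{9}$)
$W = \left(-35 - \frac{5 i \sqrt{10}}{9}\right)^{2}$ ($W = \left(\left(\left(-1\right) \left(-10\right) - \frac{5 \sqrt{-10}}{9}\right) - 45\right)^{2} = \left(\left(10 - \frac{5 i \sqrt{10}}{9}\right) - 45\right)^{2} = \left(-35 - \frac{5 i \sqrt{10}}{9}\right)^{2} \approx 1221.9 + 122.98 i$)
$\left(-30\right) 8 \left(-18\right) + W = \left(-30\right) 8 \left(-18\right) + \left(\frac{98975}{81} + \frac{350 i \sqrt{10}}{9}\right) = \left(-240\right) \left(-18\right) + \left(\frac{98975}{81} + \frac{350 i \sqrt{10}}{9}\right) = 4320 + \left(\frac{98975}{81} + \frac{350 i \sqrt{10}}{9}\right) = \frac{448895}{81} + \frac{350 i \sqrt{10}}{9}$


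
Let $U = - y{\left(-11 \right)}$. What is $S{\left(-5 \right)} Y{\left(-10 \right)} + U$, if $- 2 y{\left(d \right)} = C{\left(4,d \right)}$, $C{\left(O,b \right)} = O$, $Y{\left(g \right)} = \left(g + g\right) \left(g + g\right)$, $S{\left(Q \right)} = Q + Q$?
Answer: $-3998$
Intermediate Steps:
$S{\left(Q \right)} = 2 Q$
$Y{\left(g \right)} = 4 g^{2}$ ($Y{\left(g \right)} = 2 g 2 g = 4 g^{2}$)
$y{\left(d \right)} = -2$ ($y{\left(d \right)} = \left(- \frac{1}{2}\right) 4 = -2$)
$U = 2$ ($U = \left(-1\right) \left(-2\right) = 2$)
$S{\left(-5 \right)} Y{\left(-10 \right)} + U = 2 \left(-5\right) 4 \left(-10\right)^{2} + 2 = - 10 \cdot 4 \cdot 100 + 2 = \left(-10\right) 400 + 2 = -4000 + 2 = -3998$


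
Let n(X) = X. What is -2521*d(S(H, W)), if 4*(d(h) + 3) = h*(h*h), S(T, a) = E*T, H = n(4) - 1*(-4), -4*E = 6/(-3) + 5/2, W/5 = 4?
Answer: 32773/4 ≈ 8193.3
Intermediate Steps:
W = 20 (W = 5*4 = 20)
E = -⅛ (E = -(6/(-3) + 5/2)/4 = -(6*(-⅓) + 5*(½))/4 = -(-2 + 5/2)/4 = -¼*½ = -⅛ ≈ -0.12500)
H = 8 (H = 4 - 1*(-4) = 4 + 4 = 8)
S(T, a) = -T/8
d(h) = -3 + h³/4 (d(h) = -3 + (h*(h*h))/4 = -3 + (h*h²)/4 = -3 + h³/4)
-2521*d(S(H, W)) = -2521*(-3 + (-⅛*8)³/4) = -2521*(-3 + (¼)*(-1)³) = -2521*(-3 + (¼)*(-1)) = -2521*(-3 - ¼) = -2521*(-13/4) = 32773/4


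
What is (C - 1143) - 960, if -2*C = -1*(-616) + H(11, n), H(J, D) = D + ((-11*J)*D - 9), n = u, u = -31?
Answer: -8533/2 ≈ -4266.5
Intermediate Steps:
n = -31
H(J, D) = -9 + D - 11*D*J (H(J, D) = D + (-11*D*J - 9) = D + (-9 - 11*D*J) = -9 + D - 11*D*J)
C = -4327/2 (C = -(-1*(-616) + (-9 - 31 - 11*(-31)*11))/2 = -(616 + (-9 - 31 + 3751))/2 = -(616 + 3711)/2 = -½*4327 = -4327/2 ≈ -2163.5)
(C - 1143) - 960 = (-4327/2 - 1143) - 960 = -6613/2 - 960 = -8533/2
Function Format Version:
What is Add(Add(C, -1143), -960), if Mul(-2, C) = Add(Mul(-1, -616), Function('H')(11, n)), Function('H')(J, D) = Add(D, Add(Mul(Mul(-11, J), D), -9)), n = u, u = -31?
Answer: Rational(-8533, 2) ≈ -4266.5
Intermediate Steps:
n = -31
Function('H')(J, D) = Add(-9, D, Mul(-11, D, J)) (Function('H')(J, D) = Add(D, Add(Mul(-11, D, J), -9)) = Add(D, Add(-9, Mul(-11, D, J))) = Add(-9, D, Mul(-11, D, J)))
C = Rational(-4327, 2) (C = Mul(Rational(-1, 2), Add(Mul(-1, -616), Add(-9, -31, Mul(-11, -31, 11)))) = Mul(Rational(-1, 2), Add(616, Add(-9, -31, 3751))) = Mul(Rational(-1, 2), Add(616, 3711)) = Mul(Rational(-1, 2), 4327) = Rational(-4327, 2) ≈ -2163.5)
Add(Add(C, -1143), -960) = Add(Add(Rational(-4327, 2), -1143), -960) = Add(Rational(-6613, 2), -960) = Rational(-8533, 2)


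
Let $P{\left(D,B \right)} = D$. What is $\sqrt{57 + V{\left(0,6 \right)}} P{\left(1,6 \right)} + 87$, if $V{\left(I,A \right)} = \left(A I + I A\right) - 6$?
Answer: $87 + \sqrt{51} \approx 94.141$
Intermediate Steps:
$V{\left(I,A \right)} = -6 + 2 A I$ ($V{\left(I,A \right)} = \left(A I + A I\right) - 6 = 2 A I - 6 = -6 + 2 A I$)
$\sqrt{57 + V{\left(0,6 \right)}} P{\left(1,6 \right)} + 87 = \sqrt{57 - \left(6 - 0\right)} 1 + 87 = \sqrt{57 + \left(-6 + 0\right)} 1 + 87 = \sqrt{57 - 6} \cdot 1 + 87 = \sqrt{51} \cdot 1 + 87 = \sqrt{51} + 87 = 87 + \sqrt{51}$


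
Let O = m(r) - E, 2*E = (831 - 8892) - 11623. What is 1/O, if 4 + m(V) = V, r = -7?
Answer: 1/9831 ≈ 0.00010172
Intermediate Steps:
E = -9842 (E = ((831 - 8892) - 11623)/2 = (-8061 - 11623)/2 = (1/2)*(-19684) = -9842)
m(V) = -4 + V
O = 9831 (O = (-4 - 7) - 1*(-9842) = -11 + 9842 = 9831)
1/O = 1/9831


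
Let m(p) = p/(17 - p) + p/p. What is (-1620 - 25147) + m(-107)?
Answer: -3319091/124 ≈ -26767.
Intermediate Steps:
m(p) = 1 + p/(17 - p) (m(p) = p/(17 - p) + 1 = 1 + p/(17 - p))
(-1620 - 25147) + m(-107) = (-1620 - 25147) - 17/(-17 - 107) = -26767 - 17/(-124) = -26767 - 17*(-1/124) = -26767 + 17/124 = -3319091/124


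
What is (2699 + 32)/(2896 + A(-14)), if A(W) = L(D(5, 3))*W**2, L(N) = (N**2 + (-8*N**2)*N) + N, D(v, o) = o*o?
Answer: -2731/1122536 ≈ -0.0024329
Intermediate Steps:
D(v, o) = o**2
L(N) = N + N**2 - 8*N**3 (L(N) = (N**2 - 8*N**3) + N = N + N**2 - 8*N**3)
A(W) = -5742*W**2 (A(W) = (3**2*(1 + 3**2 - 8*(3**2)**2))*W**2 = (9*(1 + 9 - 8*9**2))*W**2 = (9*(1 + 9 - 8*81))*W**2 = (9*(1 + 9 - 648))*W**2 = (9*(-638))*W**2 = -5742*W**2)
(2699 + 32)/(2896 + A(-14)) = (2699 + 32)/(2896 - 5742*(-14)**2) = 2731/(2896 - 5742*196) = 2731/(2896 - 1125432) = 2731/(-1122536) = 2731*(-1/1122536) = -2731/1122536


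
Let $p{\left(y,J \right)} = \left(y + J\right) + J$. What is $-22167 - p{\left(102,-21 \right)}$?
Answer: $-22227$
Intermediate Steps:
$p{\left(y,J \right)} = y + 2 J$ ($p{\left(y,J \right)} = \left(J + y\right) + J = y + 2 J$)
$-22167 - p{\left(102,-21 \right)} = -22167 - \left(102 + 2 \left(-21\right)\right) = -22167 - \left(102 - 42\right) = -22167 - 60 = -22227$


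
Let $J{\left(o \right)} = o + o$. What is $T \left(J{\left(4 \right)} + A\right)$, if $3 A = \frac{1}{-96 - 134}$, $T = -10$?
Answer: $- \frac{5519}{69} \approx -79.985$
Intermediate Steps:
$J{\left(o \right)} = 2 o$
$A = - \frac{1}{690}$ ($A = \frac{1}{3 \left(-96 - 134\right)} = \frac{1}{3 \left(-230\right)} = \frac{1}{3} \left(- \frac{1}{230}\right) = - \frac{1}{690} \approx -0.0014493$)
$T \left(J{\left(4 \right)} + A\right) = - 10 \left(2 \cdot 4 - \frac{1}{690}\right) = - 10 \left(8 - \frac{1}{690}\right) = \left(-10\right) \frac{5519}{690} = - \frac{5519}{69}$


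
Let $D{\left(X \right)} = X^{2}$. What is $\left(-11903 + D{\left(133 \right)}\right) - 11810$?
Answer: $-6024$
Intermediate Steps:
$\left(-11903 + D{\left(133 \right)}\right) - 11810 = \left(-11903 + 133^{2}\right) - 11810 = \left(-11903 + 17689\right) - 11810 = 5786 - 11810 = -6024$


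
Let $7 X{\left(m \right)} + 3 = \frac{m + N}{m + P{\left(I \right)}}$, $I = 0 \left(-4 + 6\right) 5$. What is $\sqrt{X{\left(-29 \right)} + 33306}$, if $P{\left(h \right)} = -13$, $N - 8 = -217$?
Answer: $\frac{\sqrt{14688114}}{21} \approx 182.5$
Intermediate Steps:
$N = -209$ ($N = 8 - 217 = -209$)
$I = 0$ ($I = 0 \cdot 2 \cdot 5 = 0 \cdot 10 = 0$)
$X{\left(m \right)} = - \frac{3}{7} + \frac{-209 + m}{7 \left(-13 + m\right)}$ ($X{\left(m \right)} = - \frac{3}{7} + \frac{\left(m - 209\right) \frac{1}{m - 13}}{7} = - \frac{3}{7} + \frac{\left(-209 + m\right) \frac{1}{-13 + m}}{7} = - \frac{3}{7} + \frac{\frac{1}{-13 + m} \left(-209 + m\right)}{7} = - \frac{3}{7} + \frac{-209 + m}{7 \left(-13 + m\right)}$)
$\sqrt{X{\left(-29 \right)} + 33306} = \sqrt{\frac{2 \left(-85 - -29\right)}{7 \left(-13 - 29\right)} + 33306} = \sqrt{\frac{2 \left(-85 + 29\right)}{7 \left(-42\right)} + 33306} = \sqrt{\frac{2}{7} \left(- \frac{1}{42}\right) \left(-56\right) + 33306} = \sqrt{\frac{8}{21} + 33306} = \sqrt{\frac{699434}{21}} = \frac{\sqrt{14688114}}{21}$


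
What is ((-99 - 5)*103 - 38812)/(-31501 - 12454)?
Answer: 49524/43955 ≈ 1.1267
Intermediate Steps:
((-99 - 5)*103 - 38812)/(-31501 - 12454) = (-104*103 - 38812)/(-43955) = (-10712 - 38812)*(-1/43955) = -49524*(-1/43955) = 49524/43955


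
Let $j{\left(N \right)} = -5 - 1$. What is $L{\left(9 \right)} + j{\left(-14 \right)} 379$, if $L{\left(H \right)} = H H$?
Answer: $-2193$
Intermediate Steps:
$j{\left(N \right)} = -6$
$L{\left(H \right)} = H^{2}$
$L{\left(9 \right)} + j{\left(-14 \right)} 379 = 9^{2} - 2274 = 81 - 2274 = -2193$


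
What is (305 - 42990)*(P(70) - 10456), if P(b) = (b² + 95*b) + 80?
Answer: -50112190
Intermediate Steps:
P(b) = 80 + b² + 95*b
(305 - 42990)*(P(70) - 10456) = (305 - 42990)*((80 + 70² + 95*70) - 10456) = -42685*((80 + 4900 + 6650) - 10456) = -42685*(11630 - 10456) = -42685*1174 = -50112190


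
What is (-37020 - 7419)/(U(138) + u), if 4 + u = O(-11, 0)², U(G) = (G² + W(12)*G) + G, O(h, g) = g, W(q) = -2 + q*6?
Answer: -44439/28838 ≈ -1.5410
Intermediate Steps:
W(q) = -2 + 6*q
U(G) = G² + 71*G (U(G) = (G² + (-2 + 6*12)*G) + G = (G² + (-2 + 72)*G) + G = (G² + 70*G) + G = G² + 71*G)
u = -4 (u = -4 + 0² = -4 + 0 = -4)
(-37020 - 7419)/(U(138) + u) = (-37020 - 7419)/(138*(71 + 138) - 4) = -44439/(138*209 - 4) = -44439/(28842 - 4) = -44439/28838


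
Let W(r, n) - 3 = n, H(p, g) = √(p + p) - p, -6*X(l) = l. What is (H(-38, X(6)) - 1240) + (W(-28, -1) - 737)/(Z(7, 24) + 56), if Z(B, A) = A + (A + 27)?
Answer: -158197/131 + 2*I*√19 ≈ -1207.6 + 8.7178*I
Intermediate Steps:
X(l) = -l/6
H(p, g) = -p + √2*√p (H(p, g) = √(2*p) - p = √2*√p - p = -p + √2*√p)
Z(B, A) = 27 + 2*A (Z(B, A) = A + (27 + A) = 27 + 2*A)
W(r, n) = 3 + n
(H(-38, X(6)) - 1240) + (W(-28, -1) - 737)/(Z(7, 24) + 56) = ((-1*(-38) + √2*√(-38)) - 1240) + ((3 - 1) - 737)/((27 + 2*24) + 56) = ((38 + √2*(I*√38)) - 1240) + (2 - 737)/((27 + 48) + 56) = ((38 + 2*I*√19) - 1240) - 735/(75 + 56) = (-1202 + 2*I*√19) - 735/131 = -158197/131 + 2*I*√19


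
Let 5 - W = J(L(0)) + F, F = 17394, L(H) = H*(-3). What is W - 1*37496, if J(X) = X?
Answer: -54885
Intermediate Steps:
L(H) = -3*H
W = -17389 (W = 5 - (-3*0 + 17394) = 5 - (0 + 17394) = 5 - 1*17394 = 5 - 17394 = -17389)
W - 1*37496 = -17389 - 1*37496 = -17389 - 37496 = -54885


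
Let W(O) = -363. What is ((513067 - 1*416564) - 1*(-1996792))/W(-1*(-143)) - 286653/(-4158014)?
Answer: -2901281953697/503119694 ≈ -5766.6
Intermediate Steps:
((513067 - 1*416564) - 1*(-1996792))/W(-1*(-143)) - 286653/(-4158014) = ((513067 - 1*416564) - 1*(-1996792))/(-363) - 286653/(-4158014) = ((513067 - 416564) + 1996792)*(-1/363) - 286653*(-1/4158014) = (96503 + 1996792)*(-1/363) + 286653/4158014 = 2093295*(-1/363) + 286653/4158014 = -697765/121 + 286653/4158014 = -2901281953697/503119694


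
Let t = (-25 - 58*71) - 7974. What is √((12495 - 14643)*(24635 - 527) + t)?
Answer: I*√51796101 ≈ 7197.0*I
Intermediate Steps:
t = -12117 (t = (-25 - 4118) - 7974 = -4143 - 7974 = -12117)
√((12495 - 14643)*(24635 - 527) + t) = √((12495 - 14643)*(24635 - 527) - 12117) = √(-2148*24108 - 12117) = √(-51783984 - 12117) = √(-51796101) = I*√51796101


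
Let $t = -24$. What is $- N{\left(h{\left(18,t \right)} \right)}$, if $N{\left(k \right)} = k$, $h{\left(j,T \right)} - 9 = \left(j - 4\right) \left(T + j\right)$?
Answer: $75$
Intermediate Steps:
$h{\left(j,T \right)} = 9 + \left(-4 + j\right) \left(T + j\right)$ ($h{\left(j,T \right)} = 9 + \left(j - 4\right) \left(T + j\right) = 9 + \left(-4 + j\right) \left(T + j\right)$)
$- N{\left(h{\left(18,t \right)} \right)} = - (9 + 18^{2} - -96 - 72 - 432) = - (9 + 324 + 96 - 72 - 432) = \left(-1\right) \left(-75\right) = 75$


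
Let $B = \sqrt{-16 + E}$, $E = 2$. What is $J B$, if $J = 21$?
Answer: $21 i \sqrt{14} \approx 78.575 i$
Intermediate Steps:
$B = i \sqrt{14}$ ($B = \sqrt{-16 + 2} = \sqrt{-14} = i \sqrt{14} \approx 3.7417 i$)
$J B = 21 i \sqrt{14}$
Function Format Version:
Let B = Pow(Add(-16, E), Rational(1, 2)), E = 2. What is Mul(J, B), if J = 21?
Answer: Mul(21, I, Pow(14, Rational(1, 2))) ≈ Mul(78.575, I)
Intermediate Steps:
B = Mul(I, Pow(14, Rational(1, 2))) (B = Pow(Add(-16, 2), Rational(1, 2)) = Pow(-14, Rational(1, 2)) = Mul(I, Pow(14, Rational(1, 2))) ≈ Mul(3.7417, I))
Mul(J, B) = Mul(21, Mul(I, Pow(14, Rational(1, 2)))) = Mul(21, I, Pow(14, Rational(1, 2)))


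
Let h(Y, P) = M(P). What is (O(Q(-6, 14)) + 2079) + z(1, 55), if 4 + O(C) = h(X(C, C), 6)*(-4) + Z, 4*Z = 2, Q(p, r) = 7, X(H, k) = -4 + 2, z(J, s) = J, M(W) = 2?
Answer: 4137/2 ≈ 2068.5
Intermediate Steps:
X(H, k) = -2
h(Y, P) = 2
Z = ½ (Z = (¼)*2 = ½ ≈ 0.50000)
O(C) = -23/2 (O(C) = -4 + (2*(-4) + ½) = -4 + (-8 + ½) = -4 - 15/2 = -23/2)
(O(Q(-6, 14)) + 2079) + z(1, 55) = (-23/2 + 2079) + 1 = 4135/2 + 1 = 4137/2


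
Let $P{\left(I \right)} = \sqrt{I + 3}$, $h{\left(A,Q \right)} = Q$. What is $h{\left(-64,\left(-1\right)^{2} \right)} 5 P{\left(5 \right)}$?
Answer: $10 \sqrt{2} \approx 14.142$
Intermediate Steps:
$P{\left(I \right)} = \sqrt{3 + I}$
$h{\left(-64,\left(-1\right)^{2} \right)} 5 P{\left(5 \right)} = \left(-1\right)^{2} \cdot 5 \sqrt{3 + 5} = 1 \cdot 5 \sqrt{8} = 1 \cdot 5 \cdot 2 \sqrt{2} = 1 \cdot 10 \sqrt{2} = 10 \sqrt{2}$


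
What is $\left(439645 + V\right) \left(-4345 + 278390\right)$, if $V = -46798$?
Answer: $107657756115$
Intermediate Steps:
$\left(439645 + V\right) \left(-4345 + 278390\right) = \left(439645 - 46798\right) \left(-4345 + 278390\right) = 392847 \cdot 274045 = 107657756115$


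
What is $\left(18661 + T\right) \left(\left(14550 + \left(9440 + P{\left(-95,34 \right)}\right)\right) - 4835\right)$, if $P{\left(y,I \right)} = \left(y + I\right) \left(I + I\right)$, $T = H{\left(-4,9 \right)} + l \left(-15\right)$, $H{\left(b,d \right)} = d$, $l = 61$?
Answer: $266449285$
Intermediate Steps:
$T = -906$ ($T = 9 + 61 \left(-15\right) = 9 - 915 = -906$)
$P{\left(y,I \right)} = 2 I \left(I + y\right)$ ($P{\left(y,I \right)} = \left(I + y\right) 2 I = 2 I \left(I + y\right)$)
$\left(18661 + T\right) \left(\left(14550 + \left(9440 + P{\left(-95,34 \right)}\right)\right) - 4835\right) = \left(18661 - 906\right) \left(\left(14550 + \left(9440 + 2 \cdot 34 \left(34 - 95\right)\right)\right) - 4835\right) = 17755 \left(\left(14550 + \left(9440 + 2 \cdot 34 \left(-61\right)\right)\right) - 4835\right) = 17755 \left(\left(14550 + \left(9440 - 4148\right)\right) - 4835\right) = 17755 \left(\left(14550 + 5292\right) - 4835\right) = 17755 \left(19842 - 4835\right) = 17755 \cdot 15007 = 266449285$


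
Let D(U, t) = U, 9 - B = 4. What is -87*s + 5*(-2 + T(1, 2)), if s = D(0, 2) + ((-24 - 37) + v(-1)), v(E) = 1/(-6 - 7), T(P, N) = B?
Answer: 69273/13 ≈ 5328.7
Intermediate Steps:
B = 5 (B = 9 - 1*4 = 9 - 4 = 5)
T(P, N) = 5
v(E) = -1/13 (v(E) = 1/(-13) = -1/13)
s = -794/13 (s = 0 + ((-24 - 37) - 1/13) = 0 + (-61 - 1/13) = 0 - 794/13 = -794/13 ≈ -61.077)
-87*s + 5*(-2 + T(1, 2)) = -87*(-794/13) + 5*(-2 + 5) = 69078/13 + 5*3 = 69078/13 + 15 = 69273/13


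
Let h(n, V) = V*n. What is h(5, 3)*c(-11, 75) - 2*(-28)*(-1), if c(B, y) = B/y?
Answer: -291/5 ≈ -58.200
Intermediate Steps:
h(5, 3)*c(-11, 75) - 2*(-28)*(-1) = (3*5)*(-11/75) - 2*(-28)*(-1) = 15*(-11*1/75) + 56*(-1) = 15*(-11/75) - 56 = -11/5 - 56 = -291/5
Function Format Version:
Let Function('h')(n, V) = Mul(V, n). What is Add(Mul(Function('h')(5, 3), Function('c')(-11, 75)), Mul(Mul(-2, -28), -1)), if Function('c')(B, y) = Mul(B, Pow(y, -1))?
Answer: Rational(-291, 5) ≈ -58.200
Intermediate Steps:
Add(Mul(Function('h')(5, 3), Function('c')(-11, 75)), Mul(Mul(-2, -28), -1)) = Add(Mul(Mul(3, 5), Mul(-11, Pow(75, -1))), Mul(Mul(-2, -28), -1)) = Add(Mul(15, Mul(-11, Rational(1, 75))), Mul(56, -1)) = Add(Mul(15, Rational(-11, 75)), -56) = Add(Rational(-11, 5), -56) = Rational(-291, 5)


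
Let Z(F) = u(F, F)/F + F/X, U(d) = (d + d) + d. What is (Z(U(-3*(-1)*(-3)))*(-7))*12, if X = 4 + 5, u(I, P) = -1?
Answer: 2240/9 ≈ 248.89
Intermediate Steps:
U(d) = 3*d (U(d) = 2*d + d = 3*d)
X = 9
Z(F) = -1/F + F/9
(Z(U(-3*(-1)*(-3)))*(-7))*12 = ((-1/(3*(-3*(-1)*(-3))) + (3*(-3*(-1)*(-3)))/9)*(-7))*12 = ((-1/(3*(3*(-3))) + (3*(3*(-3)))/9)*(-7))*12 = ((-1/(3*(-9)) + (3*(-9))/9)*(-7))*12 = ((-1/(-27) + (⅑)*(-27))*(-7))*12 = ((-1*(-1/27) - 3)*(-7))*12 = ((1/27 - 3)*(-7))*12 = -80/27*(-7)*12 = (560/27)*12 = 2240/9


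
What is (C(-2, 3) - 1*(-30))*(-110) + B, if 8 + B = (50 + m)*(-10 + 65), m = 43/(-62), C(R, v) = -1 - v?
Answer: -9681/62 ≈ -156.15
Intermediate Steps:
m = -43/62 (m = 43*(-1/62) = -43/62 ≈ -0.69355)
B = 167639/62 (B = -8 + (50 - 43/62)*(-10 + 65) = -8 + (3057/62)*55 = -8 + 168135/62 = 167639/62 ≈ 2703.9)
(C(-2, 3) - 1*(-30))*(-110) + B = ((-1 - 1*3) - 1*(-30))*(-110) + 167639/62 = ((-1 - 3) + 30)*(-110) + 167639/62 = (-4 + 30)*(-110) + 167639/62 = 26*(-110) + 167639/62 = -2860 + 167639/62 = -9681/62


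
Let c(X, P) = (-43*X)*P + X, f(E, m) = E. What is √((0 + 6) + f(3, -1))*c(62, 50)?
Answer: -399714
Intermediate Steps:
c(X, P) = X - 43*P*X (c(X, P) = -43*P*X + X = X - 43*P*X)
√((0 + 6) + f(3, -1))*c(62, 50) = √((0 + 6) + 3)*(62*(1 - 43*50)) = √(6 + 3)*(62*(1 - 2150)) = √9*(62*(-2149)) = 3*(-133238) = -399714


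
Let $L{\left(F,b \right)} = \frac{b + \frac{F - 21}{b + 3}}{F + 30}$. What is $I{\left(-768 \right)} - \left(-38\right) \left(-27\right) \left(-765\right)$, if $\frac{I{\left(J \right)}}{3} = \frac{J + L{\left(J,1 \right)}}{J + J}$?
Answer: $\frac{1186303849711}{1511424} \approx 7.8489 \cdot 10^{5}$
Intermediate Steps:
$L{\left(F,b \right)} = \frac{b + \frac{-21 + F}{3 + b}}{30 + F}$
$I{\left(J \right)} = \frac{3 \left(J + \frac{-17 + J}{120 + 4 J}\right)}{2 J}$ ($I{\left(J \right)} = 3 \frac{J + \frac{-21 + J + 1^{2} + 3 \cdot 1}{90 + 3 J + 30 \cdot 1 + J 1}}{J + J} = 3 \frac{J + \frac{-21 + J + 1 + 3}{90 + 3 J + 30 + J}}{2 J} = 3 \left(J + \frac{-17 + J}{120 + 4 J}\right) \frac{1}{2 J} = 3 \frac{J + \frac{-17 + J}{120 + 4 J}}{2 J} = \frac{3 \left(J + \frac{-17 + J}{120 + 4 J}\right)}{2 J}$)
$I{\left(-768 \right)} - \left(-38\right) \left(-27\right) \left(-765\right) = \frac{3 \left(-17 + 4 \left(-768\right)^{2} + 121 \left(-768\right)\right)}{8 \left(-768\right) \left(30 - 768\right)} - \left(-38\right) \left(-27\right) \left(-765\right) = \frac{3}{8} \left(- \frac{1}{768}\right) \frac{1}{-738} \left(-17 + 4 \cdot 589824 - 92928\right) - 1026 \left(-765\right) = \frac{3}{8} \left(- \frac{1}{768}\right) \left(- \frac{1}{738}\right) \left(-17 + 2359296 - 92928\right) - -784890 = \frac{3}{8} \left(- \frac{1}{768}\right) \left(- \frac{1}{738}\right) 2266351 + 784890 = \frac{2266351}{1511424} + 784890 = \frac{1186303849711}{1511424}$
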